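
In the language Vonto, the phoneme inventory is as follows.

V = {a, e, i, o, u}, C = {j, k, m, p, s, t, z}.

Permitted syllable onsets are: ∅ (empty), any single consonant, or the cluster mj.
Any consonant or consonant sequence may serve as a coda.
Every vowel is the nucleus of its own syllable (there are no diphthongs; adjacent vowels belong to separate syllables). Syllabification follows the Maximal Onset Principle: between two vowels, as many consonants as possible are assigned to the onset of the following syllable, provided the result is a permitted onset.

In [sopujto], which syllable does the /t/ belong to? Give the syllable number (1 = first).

Nuclei (vowels): o, u, o → 3 syllables.
V1 /o/ – V2 /u/: /p/ → onset of the next syllable (single consonants are always licit onsets).
V2 /u/ – V3 /o/: /jt/ splits as /j/ + /t/ (/t/ is the longest suffix that is a licit onset).
Syllabification: so.puj.to.
The /t/ is in the onset of syllable 3 (/to/).

3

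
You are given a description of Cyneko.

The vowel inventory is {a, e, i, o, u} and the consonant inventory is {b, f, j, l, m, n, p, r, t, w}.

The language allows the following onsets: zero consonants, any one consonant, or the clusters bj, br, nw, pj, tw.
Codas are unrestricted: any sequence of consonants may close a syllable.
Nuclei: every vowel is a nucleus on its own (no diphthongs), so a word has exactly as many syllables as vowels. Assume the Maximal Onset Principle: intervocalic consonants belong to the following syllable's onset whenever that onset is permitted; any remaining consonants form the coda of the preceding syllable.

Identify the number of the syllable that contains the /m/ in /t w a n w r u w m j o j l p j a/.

2

Vowels present: a, u, o, a; each is a nucleus, giving 4 syllables.
σ1/σ2 boundary: /nwr/; trying suffixes from longest down, /r/ is the first permitted one, so coda /nw/ | onset /r/.
σ2/σ3 boundary: /wmj/; trying suffixes from longest down, /j/ is the first permitted one, so coda /wm/ | onset /j/.
σ3/σ4 boundary: /jlpj/ splits as /jl/ + /pj/ (/pj/ is the longest suffix that is a licit onset).
So the parse is twanw.ruwm.jojl.pja.
The /m/ is in the coda of syllable 2 (/ruwm/).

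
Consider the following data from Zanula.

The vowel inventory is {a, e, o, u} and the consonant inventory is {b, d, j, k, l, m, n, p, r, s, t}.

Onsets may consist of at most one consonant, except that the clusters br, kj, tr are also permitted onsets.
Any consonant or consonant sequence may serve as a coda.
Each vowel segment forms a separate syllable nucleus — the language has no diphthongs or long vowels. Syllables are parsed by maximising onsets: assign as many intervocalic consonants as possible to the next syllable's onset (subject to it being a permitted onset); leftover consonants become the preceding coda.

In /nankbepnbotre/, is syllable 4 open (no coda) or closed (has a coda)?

The vowels are a, e, o, e — 4 nuclei, so 4 syllables.
V1 /a/ – V2 /e/: cluster /nkb/ — the longest permitted-onset suffix is /b/; onset = /b/, preceding coda = /nk/.
V2 /e/ – V3 /o/: /pnb/; trying suffixes from longest down, /b/ is the first permitted one, so coda /pn/ | onset /b/.
V3 /o/ – V4 /e/: cluster /tr/ — /tr/ is itself a permitted onset, so the whole cluster goes right; preceding coda = ∅.
So the parse is nank.bepn.bo.tre.
Syllable 4 is /tre/; it ends in its nucleus with no coda, so it is open.

open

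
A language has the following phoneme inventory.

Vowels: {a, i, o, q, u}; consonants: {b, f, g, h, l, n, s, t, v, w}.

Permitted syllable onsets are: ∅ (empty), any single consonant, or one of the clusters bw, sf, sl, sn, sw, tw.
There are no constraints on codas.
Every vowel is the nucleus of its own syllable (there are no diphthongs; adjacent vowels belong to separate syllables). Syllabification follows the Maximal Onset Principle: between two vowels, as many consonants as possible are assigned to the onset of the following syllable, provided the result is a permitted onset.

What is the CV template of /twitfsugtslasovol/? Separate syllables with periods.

The vowels are i, u, a, o, o — 5 nuclei, so 5 syllables.
Between /i/ (V1) and /u/ (V2): cluster /tfs/ — the longest permitted-onset suffix is /s/; onset = /s/, preceding coda = /tf/.
Between /u/ (V2) and /a/ (V3): /gtsl/; trying suffixes from longest down, /sl/ is the first permitted one, so coda /gt/ | onset /sl/.
Between /a/ (V3) and /o/ (V4): just /s/ — single C goes to the following onset.
Between /o/ (V4) and /o/ (V5): /v/ is a single consonant, so it becomes the next onset.
Putting it together: twitf.sugt.sla.so.vol.
Mapping each syllable to C/V: /twitf/ → CCVCC, /sugt/ → CVCC, /sla/ → CCV, /so/ → CV, /vol/ → CVC.

CCVCC.CVCC.CCV.CV.CVC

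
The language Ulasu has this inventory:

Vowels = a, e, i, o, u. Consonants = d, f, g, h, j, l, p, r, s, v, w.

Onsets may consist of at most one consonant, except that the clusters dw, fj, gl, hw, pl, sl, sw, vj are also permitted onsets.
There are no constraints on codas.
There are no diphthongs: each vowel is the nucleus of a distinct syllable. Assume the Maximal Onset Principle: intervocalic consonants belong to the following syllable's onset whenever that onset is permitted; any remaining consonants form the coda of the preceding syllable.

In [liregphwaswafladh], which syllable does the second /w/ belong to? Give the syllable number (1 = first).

4

Vowels present: i, e, a, a, a; each is a nucleus, giving 5 syllables.
Between /i/ (V1) and /e/ (V2): /r/ is a single consonant, so it becomes the next onset.
Between /e/ (V2) and /a/ (V3): /gphw/ — longest licit onset from the right is /hw/, leaving /gp/ as coda.
Between /a/ (V3) and /a/ (V4): cluster /sw/ — /sw/ is itself a permitted onset, so the whole cluster goes right; preceding coda = ∅.
Between /a/ (V4) and /a/ (V5): cluster /fl/ — the longest permitted-onset suffix is /l/; onset = /l/, preceding coda = /f/.
Syllabification: li.regp.hwa.swaf.ladh.
The second /w/ is in the onset of syllable 4 (/swaf/).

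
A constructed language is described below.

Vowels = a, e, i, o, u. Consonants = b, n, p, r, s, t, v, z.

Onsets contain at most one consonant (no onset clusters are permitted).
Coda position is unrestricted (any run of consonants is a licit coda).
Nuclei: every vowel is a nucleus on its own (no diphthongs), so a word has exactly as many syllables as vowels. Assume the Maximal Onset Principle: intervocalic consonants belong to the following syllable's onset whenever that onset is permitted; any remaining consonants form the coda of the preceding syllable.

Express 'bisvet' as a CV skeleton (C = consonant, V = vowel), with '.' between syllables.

Nuclei (vowels): i, e → 2 syllables.
Between /i/ (V1) and /e/ (V2): /sv/; trying suffixes from longest down, /v/ is the first permitted one, so coda /s/ | onset /v/.
So the parse is bis.vet.
Mapping each syllable to C/V: /bis/ → CVC, /vet/ → CVC.

CVC.CVC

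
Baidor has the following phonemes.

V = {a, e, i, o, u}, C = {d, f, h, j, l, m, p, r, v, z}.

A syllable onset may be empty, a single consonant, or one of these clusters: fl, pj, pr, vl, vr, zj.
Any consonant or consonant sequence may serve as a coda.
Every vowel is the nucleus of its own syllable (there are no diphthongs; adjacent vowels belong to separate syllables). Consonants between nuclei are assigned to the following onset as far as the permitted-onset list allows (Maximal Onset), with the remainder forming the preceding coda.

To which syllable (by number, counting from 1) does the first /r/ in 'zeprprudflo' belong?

Nuclei (vowels): e, u, o → 3 syllables.
V1 /e/ – V2 /u/: /prpr/ splits as /pr/ + /pr/ (/pr/ is the longest suffix that is a licit onset).
V2 /u/ – V3 /o/: /dfl/; trying suffixes from longest down, /fl/ is the first permitted one, so coda /d/ | onset /fl/.
Putting it together: zepr.prud.flo.
The first /r/ is in the coda of syllable 1 (/zepr/).

1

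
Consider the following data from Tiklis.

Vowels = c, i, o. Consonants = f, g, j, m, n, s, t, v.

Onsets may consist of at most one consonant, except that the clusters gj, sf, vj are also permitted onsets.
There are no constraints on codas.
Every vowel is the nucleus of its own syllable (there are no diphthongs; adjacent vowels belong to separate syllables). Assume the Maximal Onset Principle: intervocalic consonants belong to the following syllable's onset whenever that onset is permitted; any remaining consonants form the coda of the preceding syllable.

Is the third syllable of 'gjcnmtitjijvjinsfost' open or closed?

The vowels are c, i, i, i, o — 5 nuclei, so 5 syllables.
Between /c/ (V1) and /i/ (V2): /nmt/; trying suffixes from longest down, /t/ is the first permitted one, so coda /nm/ | onset /t/.
Between /i/ (V2) and /i/ (V3): cluster /tj/ — the longest permitted-onset suffix is /j/; onset = /j/, preceding coda = /t/.
Between /i/ (V3) and /i/ (V4): /jvj/ — longest licit onset from the right is /vj/, leaving /j/ as coda.
Between /i/ (V4) and /o/ (V5): /nsf/; trying suffixes from longest down, /sf/ is the first permitted one, so coda /n/ | onset /sf/.
Result: gjcnm.tit.jij.vjin.sfost.
Syllable 3 is /jij/ with coda /j/, so it is closed.

closed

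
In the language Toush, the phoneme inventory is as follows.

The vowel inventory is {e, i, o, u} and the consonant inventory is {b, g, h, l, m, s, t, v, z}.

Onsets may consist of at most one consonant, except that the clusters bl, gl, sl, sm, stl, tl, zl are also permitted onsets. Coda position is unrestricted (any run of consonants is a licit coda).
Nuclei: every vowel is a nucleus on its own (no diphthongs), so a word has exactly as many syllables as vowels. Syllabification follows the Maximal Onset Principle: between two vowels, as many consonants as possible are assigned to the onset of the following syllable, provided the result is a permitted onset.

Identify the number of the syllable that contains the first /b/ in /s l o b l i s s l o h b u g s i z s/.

2

Vowels present: o, i, o, u, i; each is a nucleus, giving 5 syllables.
V1 /o/ – V2 /i/: cluster /bl/ — /bl/ is itself a permitted onset, so the whole cluster goes right; preceding coda = ∅.
V2 /i/ – V3 /o/: /ssl/ splits as /s/ + /sl/ (/sl/ is the longest suffix that is a licit onset).
V3 /o/ – V4 /u/: /hb/ splits as /h/ + /b/ (/b/ is the longest suffix that is a licit onset).
V4 /u/ – V5 /i/: cluster /gs/ — the longest permitted-onset suffix is /s/; onset = /s/, preceding coda = /g/.
Putting it together: slo.blis.sloh.bug.sizs.
The first /b/ is in the onset of syllable 2 (/blis/).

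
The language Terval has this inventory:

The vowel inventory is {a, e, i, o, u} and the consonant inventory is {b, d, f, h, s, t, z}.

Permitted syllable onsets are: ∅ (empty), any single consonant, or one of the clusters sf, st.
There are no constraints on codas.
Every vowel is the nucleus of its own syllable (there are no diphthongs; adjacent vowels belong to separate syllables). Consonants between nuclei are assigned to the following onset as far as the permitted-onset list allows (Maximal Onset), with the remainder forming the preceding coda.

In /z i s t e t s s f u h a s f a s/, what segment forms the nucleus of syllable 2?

e

Nuclei (vowels): i, e, u, a, a → 5 syllables.
The second nucleus (vowel 2 from the left) is /e/.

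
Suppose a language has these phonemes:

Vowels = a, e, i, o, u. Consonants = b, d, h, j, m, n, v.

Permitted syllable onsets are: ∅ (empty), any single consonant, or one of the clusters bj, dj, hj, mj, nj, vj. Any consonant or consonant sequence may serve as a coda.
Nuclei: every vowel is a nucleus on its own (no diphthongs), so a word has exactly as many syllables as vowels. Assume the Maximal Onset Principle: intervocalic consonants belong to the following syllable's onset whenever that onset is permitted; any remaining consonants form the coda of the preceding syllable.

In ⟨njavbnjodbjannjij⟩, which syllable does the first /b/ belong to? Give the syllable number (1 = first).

1

The vowels are a, o, a, i — 4 nuclei, so 4 syllables.
/a…o/ gap (V1→V2): /vbnj/; trying suffixes from longest down, /nj/ is the first permitted one, so coda /vb/ | onset /nj/.
/o…a/ gap (V2→V3): cluster /dbj/ — the longest permitted-onset suffix is /bj/; onset = /bj/, preceding coda = /d/.
/a…i/ gap (V3→V4): cluster /nnj/ — the longest permitted-onset suffix is /nj/; onset = /nj/, preceding coda = /n/.
Syllabification: njavb.njod.bjan.njij.
The first /b/ is in the coda of syllable 1 (/njavb/).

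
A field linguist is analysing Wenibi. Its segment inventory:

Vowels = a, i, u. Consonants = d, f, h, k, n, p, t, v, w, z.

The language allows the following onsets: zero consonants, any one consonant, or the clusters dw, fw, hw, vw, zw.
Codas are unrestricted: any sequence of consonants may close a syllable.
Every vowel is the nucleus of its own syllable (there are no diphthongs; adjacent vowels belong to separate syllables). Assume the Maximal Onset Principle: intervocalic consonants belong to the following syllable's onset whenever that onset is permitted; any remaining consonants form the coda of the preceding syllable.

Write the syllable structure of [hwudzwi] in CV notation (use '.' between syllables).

Nuclei (vowels): u, i → 2 syllables.
σ1/σ2 boundary: /dzw/ splits as /d/ + /zw/ (/zw/ is the longest suffix that is a licit onset).
Result: hwud.zwi.
Mapping each syllable to C/V: /hwud/ → CCVC, /zwi/ → CCV.

CCVC.CCV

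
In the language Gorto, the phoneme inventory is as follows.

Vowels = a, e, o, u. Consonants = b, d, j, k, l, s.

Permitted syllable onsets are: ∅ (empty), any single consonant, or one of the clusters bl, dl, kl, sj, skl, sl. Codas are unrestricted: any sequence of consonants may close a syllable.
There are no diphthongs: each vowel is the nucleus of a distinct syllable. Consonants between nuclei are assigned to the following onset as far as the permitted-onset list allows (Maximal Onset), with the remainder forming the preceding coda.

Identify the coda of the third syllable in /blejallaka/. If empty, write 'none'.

none

The vowels are e, a, a, a — 4 nuclei, so 4 syllables.
Between /e/ (V1) and /a/ (V2): /j/ → onset of the next syllable (single consonants are always licit onsets).
Between /a/ (V2) and /a/ (V3): /ll/; trying suffixes from longest down, /l/ is the first permitted one, so coda /l/ | onset /l/.
Between /a/ (V3) and /a/ (V4): /k/ is a single consonant, so it becomes the next onset.
So the parse is ble.jal.la.ka.
Syllable 3 is /la/: onset /l/, nucleus /a/, coda ∅.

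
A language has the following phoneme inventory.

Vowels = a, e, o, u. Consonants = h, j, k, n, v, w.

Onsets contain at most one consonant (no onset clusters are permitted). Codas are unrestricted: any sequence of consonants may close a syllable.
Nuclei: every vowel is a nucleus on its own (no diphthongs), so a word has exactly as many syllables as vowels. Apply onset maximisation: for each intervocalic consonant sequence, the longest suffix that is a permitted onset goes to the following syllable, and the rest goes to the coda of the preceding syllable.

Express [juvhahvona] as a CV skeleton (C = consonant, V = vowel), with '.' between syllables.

CVC.CVC.CV.CV

The vowels are u, a, o, a — 4 nuclei, so 4 syllables.
Between /u/ (V1) and /a/ (V2): /vh/ splits as /v/ + /h/ (/h/ is the longest suffix that is a licit onset).
Between /a/ (V2) and /o/ (V3): /hv/; trying suffixes from longest down, /v/ is the first permitted one, so coda /h/ | onset /v/.
Between /o/ (V3) and /a/ (V4): /n/ → onset of the next syllable (single consonants are always licit onsets).
Syllabification: juv.hah.vo.na.
Mapping each syllable to C/V: /juv/ → CVC, /hah/ → CVC, /vo/ → CV, /na/ → CV.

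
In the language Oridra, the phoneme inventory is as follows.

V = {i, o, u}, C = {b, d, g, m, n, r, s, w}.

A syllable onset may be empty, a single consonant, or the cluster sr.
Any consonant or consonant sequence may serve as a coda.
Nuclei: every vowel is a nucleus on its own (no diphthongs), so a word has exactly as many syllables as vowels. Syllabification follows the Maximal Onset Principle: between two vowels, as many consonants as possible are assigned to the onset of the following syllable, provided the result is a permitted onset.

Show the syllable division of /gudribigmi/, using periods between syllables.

Vowels present: u, i, i, i; each is a nucleus, giving 4 syllables.
/u…i/ gap (V1→V2): /dr/ splits as /d/ + /r/ (/r/ is the longest suffix that is a licit onset).
/i…i/ gap (V2→V3): /b/ → onset of the next syllable (single consonants are always licit onsets).
/i…i/ gap (V3→V4): /gm/; trying suffixes from longest down, /m/ is the first permitted one, so coda /g/ | onset /m/.

gud.ri.big.mi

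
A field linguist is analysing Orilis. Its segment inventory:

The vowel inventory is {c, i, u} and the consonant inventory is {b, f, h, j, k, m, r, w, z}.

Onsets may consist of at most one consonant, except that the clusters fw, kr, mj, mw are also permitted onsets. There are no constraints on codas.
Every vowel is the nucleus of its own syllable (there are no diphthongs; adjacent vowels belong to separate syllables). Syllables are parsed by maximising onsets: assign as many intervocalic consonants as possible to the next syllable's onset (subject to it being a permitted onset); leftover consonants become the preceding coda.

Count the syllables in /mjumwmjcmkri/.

Vowels present: u, c, i; each is a nucleus, giving 3 syllables.

3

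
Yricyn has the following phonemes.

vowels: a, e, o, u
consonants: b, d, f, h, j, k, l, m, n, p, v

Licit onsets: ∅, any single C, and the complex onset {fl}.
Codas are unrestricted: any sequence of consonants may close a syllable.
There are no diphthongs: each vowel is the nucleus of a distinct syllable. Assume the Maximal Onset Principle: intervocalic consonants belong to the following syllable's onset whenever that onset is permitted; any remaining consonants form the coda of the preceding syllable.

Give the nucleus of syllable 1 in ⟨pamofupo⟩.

a

Vowels present: a, o, u, o; each is a nucleus, giving 4 syllables.
The first nucleus (vowel 1 from the left) is /a/.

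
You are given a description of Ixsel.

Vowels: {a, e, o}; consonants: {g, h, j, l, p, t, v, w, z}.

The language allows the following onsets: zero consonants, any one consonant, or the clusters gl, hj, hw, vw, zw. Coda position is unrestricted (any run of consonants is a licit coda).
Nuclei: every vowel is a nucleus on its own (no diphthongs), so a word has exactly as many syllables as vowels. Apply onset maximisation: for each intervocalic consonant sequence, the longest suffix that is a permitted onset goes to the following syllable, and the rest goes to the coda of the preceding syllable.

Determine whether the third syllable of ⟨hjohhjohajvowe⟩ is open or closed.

closed

Vowels present: o, o, a, o, e; each is a nucleus, giving 5 syllables.
V1 /o/ – V2 /o/: /hhj/; trying suffixes from longest down, /hj/ is the first permitted one, so coda /h/ | onset /hj/.
V2 /o/ – V3 /a/: /h/ is a single consonant, so it becomes the next onset.
V3 /a/ – V4 /o/: /jv/; trying suffixes from longest down, /v/ is the first permitted one, so coda /j/ | onset /v/.
V4 /o/ – V5 /e/: /w/ is a single consonant, so it becomes the next onset.
Syllabification: hjoh.hjo.haj.vo.we.
Syllable 3 is /haj/ with coda /j/, so it is closed.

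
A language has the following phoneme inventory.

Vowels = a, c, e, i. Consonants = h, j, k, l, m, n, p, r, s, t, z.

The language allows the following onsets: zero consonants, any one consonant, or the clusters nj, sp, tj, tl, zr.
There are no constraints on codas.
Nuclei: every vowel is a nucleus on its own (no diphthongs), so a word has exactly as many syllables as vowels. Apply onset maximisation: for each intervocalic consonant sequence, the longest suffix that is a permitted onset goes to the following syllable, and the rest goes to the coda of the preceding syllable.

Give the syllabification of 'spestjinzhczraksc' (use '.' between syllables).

spes.tjinz.hc.zrak.sc

The vowels are e, i, c, a, c — 5 nuclei, so 5 syllables.
Between /e/ (V1) and /i/ (V2): /stj/ splits as /s/ + /tj/ (/tj/ is the longest suffix that is a licit onset).
Between /i/ (V2) and /c/ (V3): /nzh/; trying suffixes from longest down, /h/ is the first permitted one, so coda /nz/ | onset /h/.
Between /c/ (V3) and /a/ (V4): /zr/ — entire cluster is a permitted onset → onset /zr/, coda ∅.
Between /a/ (V4) and /c/ (V5): cluster /ks/ — the longest permitted-onset suffix is /s/; onset = /s/, preceding coda = /k/.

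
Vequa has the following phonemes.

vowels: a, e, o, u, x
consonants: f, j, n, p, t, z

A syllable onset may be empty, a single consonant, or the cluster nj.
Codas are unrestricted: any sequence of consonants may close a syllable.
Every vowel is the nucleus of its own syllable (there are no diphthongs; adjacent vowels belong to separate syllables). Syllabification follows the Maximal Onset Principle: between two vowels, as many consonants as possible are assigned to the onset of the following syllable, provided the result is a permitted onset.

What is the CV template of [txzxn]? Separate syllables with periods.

Vowels present: x, x; each is a nucleus, giving 2 syllables.
V1 /x/ – V2 /x/: /z/ is a single consonant, so it becomes the next onset.
Putting it together: tx.zxn.
Mapping each syllable to C/V: /tx/ → CV, /zxn/ → CVC.

CV.CVC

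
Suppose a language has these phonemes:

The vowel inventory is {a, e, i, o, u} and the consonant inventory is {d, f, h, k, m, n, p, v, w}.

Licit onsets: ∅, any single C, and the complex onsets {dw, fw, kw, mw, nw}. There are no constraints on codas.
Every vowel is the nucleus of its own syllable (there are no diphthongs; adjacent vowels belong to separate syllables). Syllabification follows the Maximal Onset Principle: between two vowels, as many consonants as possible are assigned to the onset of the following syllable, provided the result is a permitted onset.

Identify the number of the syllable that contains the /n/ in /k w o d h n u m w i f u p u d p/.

2

Vowels present: o, u, i, u, u; each is a nucleus, giving 5 syllables.
/o…u/ gap (V1→V2): /dhn/ splits as /dh/ + /n/ (/n/ is the longest suffix that is a licit onset).
/u…i/ gap (V2→V3): cluster /mw/ — /mw/ is itself a permitted onset, so the whole cluster goes right; preceding coda = ∅.
/i…u/ gap (V3→V4): /f/ is a single consonant, so it becomes the next onset.
/u…u/ gap (V4→V5): /p/ → onset of the next syllable (single consonants are always licit onsets).
Putting it together: kwodh.nu.mwi.fu.pudp.
The /n/ is in the onset of syllable 2 (/nu/).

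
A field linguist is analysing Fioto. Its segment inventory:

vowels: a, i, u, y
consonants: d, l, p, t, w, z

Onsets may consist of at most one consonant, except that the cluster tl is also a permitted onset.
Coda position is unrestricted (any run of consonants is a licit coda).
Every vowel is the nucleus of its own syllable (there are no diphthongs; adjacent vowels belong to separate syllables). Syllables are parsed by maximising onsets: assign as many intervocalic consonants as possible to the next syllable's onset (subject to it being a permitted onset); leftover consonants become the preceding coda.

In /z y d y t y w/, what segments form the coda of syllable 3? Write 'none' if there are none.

Vowels present: y, y, y; each is a nucleus, giving 3 syllables.
Between /y/ (V1) and /y/ (V2): /d/ → onset of the next syllable (single consonants are always licit onsets).
Between /y/ (V2) and /y/ (V3): /t/ is a single consonant, so it becomes the next onset.
So the parse is zy.dy.tyw.
Syllable 3 is /tyw/: onset /t/, nucleus /y/, coda /w/.

w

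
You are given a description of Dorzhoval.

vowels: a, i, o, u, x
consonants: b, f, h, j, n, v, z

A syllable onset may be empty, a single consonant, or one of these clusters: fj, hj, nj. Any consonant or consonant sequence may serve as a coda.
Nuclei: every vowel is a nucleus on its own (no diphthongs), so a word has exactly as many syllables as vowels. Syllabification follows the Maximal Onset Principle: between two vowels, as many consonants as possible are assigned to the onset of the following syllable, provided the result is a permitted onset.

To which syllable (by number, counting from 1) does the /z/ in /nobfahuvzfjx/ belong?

The vowels are o, a, u, x — 4 nuclei, so 4 syllables.
Between /o/ (V1) and /a/ (V2): /bf/; trying suffixes from longest down, /f/ is the first permitted one, so coda /b/ | onset /f/.
Between /a/ (V2) and /u/ (V3): /h/ is a single consonant, so it becomes the next onset.
Between /u/ (V3) and /x/ (V4): /vzfj/; trying suffixes from longest down, /fj/ is the first permitted one, so coda /vz/ | onset /fj/.
Syllabification: nob.fa.huvz.fjx.
The /z/ is in the coda of syllable 3 (/huvz/).

3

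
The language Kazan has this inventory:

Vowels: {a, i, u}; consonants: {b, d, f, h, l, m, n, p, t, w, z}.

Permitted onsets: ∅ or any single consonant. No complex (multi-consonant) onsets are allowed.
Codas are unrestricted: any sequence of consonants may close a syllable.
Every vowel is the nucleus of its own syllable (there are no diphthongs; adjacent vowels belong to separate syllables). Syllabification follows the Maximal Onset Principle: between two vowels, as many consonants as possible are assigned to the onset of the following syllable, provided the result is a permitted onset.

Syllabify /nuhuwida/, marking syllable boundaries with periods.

Vowels present: u, u, i, a; each is a nucleus, giving 4 syllables.
V1 /u/ – V2 /u/: just /h/ — single C goes to the following onset.
V2 /u/ – V3 /i/: /w/ is a single consonant, so it becomes the next onset.
V3 /i/ – V4 /a/: /d/ is a single consonant, so it becomes the next onset.

nu.hu.wi.da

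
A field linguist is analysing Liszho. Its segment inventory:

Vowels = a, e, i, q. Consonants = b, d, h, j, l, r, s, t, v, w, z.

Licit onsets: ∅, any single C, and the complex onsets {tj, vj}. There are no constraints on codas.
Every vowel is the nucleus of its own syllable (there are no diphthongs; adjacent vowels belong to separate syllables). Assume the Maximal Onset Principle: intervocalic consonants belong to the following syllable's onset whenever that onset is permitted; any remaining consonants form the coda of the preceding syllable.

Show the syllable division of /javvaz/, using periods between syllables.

Vowels present: a, a; each is a nucleus, giving 2 syllables.
/a…a/ gap (V1→V2): /vv/; trying suffixes from longest down, /v/ is the first permitted one, so coda /v/ | onset /v/.

jav.vaz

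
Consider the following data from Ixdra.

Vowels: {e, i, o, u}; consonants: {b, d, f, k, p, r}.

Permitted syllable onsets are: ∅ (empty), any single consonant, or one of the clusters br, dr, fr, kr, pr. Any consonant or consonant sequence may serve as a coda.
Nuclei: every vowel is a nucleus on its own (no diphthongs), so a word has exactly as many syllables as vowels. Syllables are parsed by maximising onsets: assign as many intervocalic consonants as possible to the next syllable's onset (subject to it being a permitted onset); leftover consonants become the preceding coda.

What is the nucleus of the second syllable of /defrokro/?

Nuclei (vowels): e, o, o → 3 syllables.
The second nucleus (vowel 2 from the left) is /o/.

o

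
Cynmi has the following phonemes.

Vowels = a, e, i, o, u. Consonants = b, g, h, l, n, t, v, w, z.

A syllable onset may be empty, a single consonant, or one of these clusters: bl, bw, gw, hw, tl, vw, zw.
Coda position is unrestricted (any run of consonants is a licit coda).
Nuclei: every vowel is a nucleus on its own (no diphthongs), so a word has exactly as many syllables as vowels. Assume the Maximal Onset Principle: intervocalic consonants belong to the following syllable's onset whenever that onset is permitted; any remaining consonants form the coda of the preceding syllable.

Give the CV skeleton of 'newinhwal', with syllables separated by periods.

The vowels are e, i, a — 3 nuclei, so 3 syllables.
Between /e/ (V1) and /i/ (V2): /w/ is a single consonant, so it becomes the next onset.
Between /i/ (V2) and /a/ (V3): cluster /nhw/ — the longest permitted-onset suffix is /hw/; onset = /hw/, preceding coda = /n/.
Syllabification: ne.win.hwal.
Mapping each syllable to C/V: /ne/ → CV, /win/ → CVC, /hwal/ → CCVC.

CV.CVC.CCVC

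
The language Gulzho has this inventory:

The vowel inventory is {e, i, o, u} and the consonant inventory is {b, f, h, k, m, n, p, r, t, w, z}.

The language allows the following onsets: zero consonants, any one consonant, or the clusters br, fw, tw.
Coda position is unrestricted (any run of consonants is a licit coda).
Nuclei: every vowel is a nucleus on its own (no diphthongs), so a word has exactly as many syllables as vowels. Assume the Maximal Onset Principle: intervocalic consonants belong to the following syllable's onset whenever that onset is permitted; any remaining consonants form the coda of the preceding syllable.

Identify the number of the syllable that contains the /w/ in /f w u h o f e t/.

1

Nuclei (vowels): u, o, e → 3 syllables.
/u…o/ gap (V1→V2): just /h/ — single C goes to the following onset.
/o…e/ gap (V2→V3): /f/ → onset of the next syllable (single consonants are always licit onsets).
So the parse is fwu.ho.fet.
The /w/ is in the onset of syllable 1 (/fwu/).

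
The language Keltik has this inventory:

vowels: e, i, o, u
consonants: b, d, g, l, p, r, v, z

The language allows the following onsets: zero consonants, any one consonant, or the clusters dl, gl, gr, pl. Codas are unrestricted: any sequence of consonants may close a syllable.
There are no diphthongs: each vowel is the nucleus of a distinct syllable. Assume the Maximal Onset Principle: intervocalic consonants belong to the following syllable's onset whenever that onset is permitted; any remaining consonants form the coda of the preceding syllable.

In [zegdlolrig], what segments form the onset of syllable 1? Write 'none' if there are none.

Nuclei (vowels): e, o, i → 3 syllables.
Between /e/ (V1) and /o/ (V2): /gdl/; trying suffixes from longest down, /dl/ is the first permitted one, so coda /g/ | onset /dl/.
Between /o/ (V2) and /i/ (V3): cluster /lr/ — the longest permitted-onset suffix is /r/; onset = /r/, preceding coda = /l/.
Putting it together: zeg.dlol.rig.
Syllable 1 is /zeg/: onset /z/, nucleus /e/, coda /g/.

z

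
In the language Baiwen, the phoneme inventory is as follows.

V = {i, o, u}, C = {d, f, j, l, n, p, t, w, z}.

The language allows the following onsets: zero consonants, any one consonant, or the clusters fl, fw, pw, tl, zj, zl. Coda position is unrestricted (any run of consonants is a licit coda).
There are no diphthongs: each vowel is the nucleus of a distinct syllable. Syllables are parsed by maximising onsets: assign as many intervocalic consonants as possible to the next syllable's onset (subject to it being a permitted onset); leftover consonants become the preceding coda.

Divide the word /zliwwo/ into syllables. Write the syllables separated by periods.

The vowels are i, o — 2 nuclei, so 2 syllables.
V1 /i/ – V2 /o/: /ww/ splits as /w/ + /w/ (/w/ is the longest suffix that is a licit onset).

zliw.wo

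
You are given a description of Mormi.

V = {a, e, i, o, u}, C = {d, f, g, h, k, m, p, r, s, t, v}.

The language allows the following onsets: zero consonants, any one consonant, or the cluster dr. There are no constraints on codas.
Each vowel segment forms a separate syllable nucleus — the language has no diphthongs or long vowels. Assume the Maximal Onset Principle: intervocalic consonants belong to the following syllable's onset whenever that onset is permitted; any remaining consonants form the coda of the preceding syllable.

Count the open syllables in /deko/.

2

Vowels present: e, o; each is a nucleus, giving 2 syllables.
/e…o/ gap (V1→V2): just /k/ — single C goes to the following onset.
Result: de.ko.
Classifying each syllable: /de/ (open), /ko/ (open).
Open syllables: 2.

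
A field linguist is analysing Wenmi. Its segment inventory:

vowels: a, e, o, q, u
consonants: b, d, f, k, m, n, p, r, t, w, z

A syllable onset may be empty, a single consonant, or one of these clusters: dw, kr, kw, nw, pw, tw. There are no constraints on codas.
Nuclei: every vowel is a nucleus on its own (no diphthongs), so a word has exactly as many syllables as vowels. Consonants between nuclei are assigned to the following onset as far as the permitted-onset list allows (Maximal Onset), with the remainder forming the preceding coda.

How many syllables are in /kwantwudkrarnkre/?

4

Nuclei (vowels): a, u, a, e → 4 syllables.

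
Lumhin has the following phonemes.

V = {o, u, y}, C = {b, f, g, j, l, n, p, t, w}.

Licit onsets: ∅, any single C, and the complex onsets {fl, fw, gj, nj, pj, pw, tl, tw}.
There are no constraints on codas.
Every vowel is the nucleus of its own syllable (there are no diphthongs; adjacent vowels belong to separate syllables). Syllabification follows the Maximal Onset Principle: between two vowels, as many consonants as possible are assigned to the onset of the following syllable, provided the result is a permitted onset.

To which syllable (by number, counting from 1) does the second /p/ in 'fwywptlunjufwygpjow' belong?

5

The vowels are y, u, u, y, o — 5 nuclei, so 5 syllables.
V1 /y/ – V2 /u/: /wptl/; trying suffixes from longest down, /tl/ is the first permitted one, so coda /wp/ | onset /tl/.
V2 /u/ – V3 /u/: /nj/ — entire cluster is a permitted onset → onset /nj/, coda ∅.
V3 /u/ – V4 /y/: /fw/ — entire cluster is a permitted onset → onset /fw/, coda ∅.
V4 /y/ – V5 /o/: /gpj/; trying suffixes from longest down, /pj/ is the first permitted one, so coda /g/ | onset /pj/.
Result: fwywp.tlu.nju.fwyg.pjow.
The second /p/ is in the onset of syllable 5 (/pjow/).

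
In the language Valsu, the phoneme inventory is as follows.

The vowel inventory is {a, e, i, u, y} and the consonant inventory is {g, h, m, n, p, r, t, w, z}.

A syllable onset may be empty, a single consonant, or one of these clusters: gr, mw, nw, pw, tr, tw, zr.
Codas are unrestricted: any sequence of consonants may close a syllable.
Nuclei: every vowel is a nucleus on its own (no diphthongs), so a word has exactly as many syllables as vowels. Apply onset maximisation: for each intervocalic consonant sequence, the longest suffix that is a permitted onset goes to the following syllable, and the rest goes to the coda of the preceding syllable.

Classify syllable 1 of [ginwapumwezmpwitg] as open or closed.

open

The vowels are i, a, u, e, i — 5 nuclei, so 5 syllables.
σ1/σ2 boundary: cluster /nw/ — /nw/ is itself a permitted onset, so the whole cluster goes right; preceding coda = ∅.
σ2/σ3 boundary: /p/ → onset of the next syllable (single consonants are always licit onsets).
σ3/σ4 boundary: /mw/ is a licit onset in full, so it all attaches to the next syllable.
σ4/σ5 boundary: /zmpw/ splits as /zm/ + /pw/ (/pw/ is the longest suffix that is a licit onset).
Result: gi.nwa.pu.mwezm.pwitg.
Syllable 1 is /gi/; it ends in its nucleus with no coda, so it is open.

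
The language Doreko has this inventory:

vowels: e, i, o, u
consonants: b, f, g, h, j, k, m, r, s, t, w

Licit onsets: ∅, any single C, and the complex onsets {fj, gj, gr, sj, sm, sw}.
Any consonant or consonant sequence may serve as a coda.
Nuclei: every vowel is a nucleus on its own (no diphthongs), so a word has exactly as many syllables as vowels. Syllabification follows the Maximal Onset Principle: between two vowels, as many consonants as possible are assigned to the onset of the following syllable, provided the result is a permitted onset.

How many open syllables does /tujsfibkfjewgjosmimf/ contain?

1

Nuclei (vowels): u, i, e, o, i → 5 syllables.
/u…i/ gap (V1→V2): /jsf/ — longest licit onset from the right is /f/, leaving /js/ as coda.
/i…e/ gap (V2→V3): /bkfj/ — longest licit onset from the right is /fj/, leaving /bk/ as coda.
/e…o/ gap (V3→V4): /wgj/; trying suffixes from longest down, /gj/ is the first permitted one, so coda /w/ | onset /gj/.
/o…i/ gap (V4→V5): cluster /sm/ — /sm/ is itself a permitted onset, so the whole cluster goes right; preceding coda = ∅.
Result: tujs.fibk.fjew.gjo.smimf.
Classifying each syllable: /tujs/ (closed), /fibk/ (closed), /fjew/ (closed), /gjo/ (open), /smimf/ (closed).
Open syllables: 1.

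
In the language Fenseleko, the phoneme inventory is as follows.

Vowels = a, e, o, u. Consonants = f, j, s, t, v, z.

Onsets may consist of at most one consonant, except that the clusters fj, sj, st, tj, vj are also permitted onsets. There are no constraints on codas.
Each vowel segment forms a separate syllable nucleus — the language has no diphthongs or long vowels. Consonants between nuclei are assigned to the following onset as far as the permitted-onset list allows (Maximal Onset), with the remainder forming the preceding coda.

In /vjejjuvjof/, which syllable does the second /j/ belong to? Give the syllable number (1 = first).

The vowels are e, u, o — 3 nuclei, so 3 syllables.
/e…u/ gap (V1→V2): /jj/ — longest licit onset from the right is /j/, leaving /j/ as coda.
/u…o/ gap (V2→V3): /vj/ is a licit onset in full, so it all attaches to the next syllable.
Syllabification: vjej.ju.vjof.
The second /j/ is in the coda of syllable 1 (/vjej/).

1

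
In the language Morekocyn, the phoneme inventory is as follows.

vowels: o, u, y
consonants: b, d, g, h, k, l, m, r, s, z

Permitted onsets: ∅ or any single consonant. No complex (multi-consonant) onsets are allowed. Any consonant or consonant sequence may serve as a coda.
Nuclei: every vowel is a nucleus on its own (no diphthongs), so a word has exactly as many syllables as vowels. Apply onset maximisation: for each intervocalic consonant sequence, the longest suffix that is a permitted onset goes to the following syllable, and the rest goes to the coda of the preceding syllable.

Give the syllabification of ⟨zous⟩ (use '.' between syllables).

The vowels are o, u — 2 nuclei, so 2 syllables.
σ1/σ2 boundary: hiatus — the boundary sits between the two vowels.

zo.us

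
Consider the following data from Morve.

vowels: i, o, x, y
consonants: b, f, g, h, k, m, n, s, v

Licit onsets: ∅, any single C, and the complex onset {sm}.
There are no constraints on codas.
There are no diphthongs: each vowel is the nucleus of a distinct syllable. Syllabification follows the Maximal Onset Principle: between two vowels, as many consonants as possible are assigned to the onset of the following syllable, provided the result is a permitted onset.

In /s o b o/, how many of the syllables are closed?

Vowels present: o, o; each is a nucleus, giving 2 syllables.
σ1/σ2 boundary: just /b/ — single C goes to the following onset.
Result: so.bo.
Classifying each syllable: /so/ (open), /bo/ (open).
Closed syllables: 0.

0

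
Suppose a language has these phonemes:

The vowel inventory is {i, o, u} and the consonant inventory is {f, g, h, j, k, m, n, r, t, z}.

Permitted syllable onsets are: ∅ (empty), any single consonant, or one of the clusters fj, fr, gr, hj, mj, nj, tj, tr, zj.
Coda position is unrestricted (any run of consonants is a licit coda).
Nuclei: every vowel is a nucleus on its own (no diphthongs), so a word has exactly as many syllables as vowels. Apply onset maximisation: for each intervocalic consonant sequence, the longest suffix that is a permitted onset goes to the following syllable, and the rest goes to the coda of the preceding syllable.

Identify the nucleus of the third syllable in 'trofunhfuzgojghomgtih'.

u

Nuclei (vowels): o, u, u, o, o, i → 6 syllables.
The third nucleus (vowel 3 from the left) is /u/.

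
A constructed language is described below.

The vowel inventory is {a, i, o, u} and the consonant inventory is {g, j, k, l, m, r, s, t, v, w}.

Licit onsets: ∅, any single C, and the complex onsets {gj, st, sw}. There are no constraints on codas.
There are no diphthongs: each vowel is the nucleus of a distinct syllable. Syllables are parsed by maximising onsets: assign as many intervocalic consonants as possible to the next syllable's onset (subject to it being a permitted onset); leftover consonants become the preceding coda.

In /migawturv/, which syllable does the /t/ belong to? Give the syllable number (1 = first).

Vowels present: i, a, u; each is a nucleus, giving 3 syllables.
Between /i/ (V1) and /a/ (V2): /g/ → onset of the next syllable (single consonants are always licit onsets).
Between /a/ (V2) and /u/ (V3): /wt/; trying suffixes from longest down, /t/ is the first permitted one, so coda /w/ | onset /t/.
Syllabification: mi.gaw.turv.
The /t/ is in the onset of syllable 3 (/turv/).

3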